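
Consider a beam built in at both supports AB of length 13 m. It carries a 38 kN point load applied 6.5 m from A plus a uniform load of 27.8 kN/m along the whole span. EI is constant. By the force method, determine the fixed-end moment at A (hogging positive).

Release both end moments; the primary structure is a simply-supported span AB with redundants M_A and M_B.
On the primary (simply-supported) span, the end slopes from the loading are:
  at A: point load 38 at a = 6.5: Pab(L + b)/(6LEI) = 401.4/EI
  at B: point load 38 at a = 6.5: Pab(L + a)/(6LEI) = 401.4/EI
  at A: UDL 27.8: wL³/(24EI) = 2545/EI
  at B: UDL 27.8: wL³/(24EI) = 2545/EI
  θ_A0 = 2946/EI,  θ_B0 = 2946/EI
Flexibility coefficients: a unit moment at one end gives L/(3EI) there and L/(6EI) at the far end, so f₁₁ = f₂₂ = 4.333/EI and f₁₂ = f₂₁ = 2.167/EI.
Compatibility — zero rotation at each built-in end:
  4.333 M_A + 2.167 M_B = 2946
  2.167 M_A + 4.333 M_B = 2946
Solving the pair gives M_A = 453.3 kN·m and M_B = 453.3 kN·m (hogging).

M_A = 453.3 kN·m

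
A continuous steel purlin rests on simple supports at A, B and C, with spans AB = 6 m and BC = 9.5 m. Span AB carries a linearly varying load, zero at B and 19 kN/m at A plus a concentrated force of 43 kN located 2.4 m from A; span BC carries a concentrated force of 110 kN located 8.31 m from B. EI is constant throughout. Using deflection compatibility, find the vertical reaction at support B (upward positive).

R_B = 69.48 kN

Release continuity at B by inserting a hinge; the redundant is the internal moment M_B. The primary structure is two simply-supported spans AB and BC.
Discontinuity in slope at B on the released structure — sum the simple-span end rotations:
  span AB: triangular load, peak 19: 7w₀L³/(360EI) = 79.8/EI
  span AB: point load 43 at a = 2.4: Pab(L + a)/(6LEI) = 86.69/EI
  span BC: point load 110 at a = 8.31: Pab(L + b)/(6LEI) = 204/EI
  relative rotation θ_0 = (166.5 + 204)/EI = 370.5/EI
A unit hogging moment at B produces rotation L₁/(3EI) + L₂/(3EI) = 5.167/EI.
Slope continuity at B: θ_0 = M_B·5.167/EI, so M_B = 370.5/5.167 = 71.71 kN·m (hogging).
Span AB, ΣM about A with M_B applied at B: R_B^{AB}·6 = 217.2 + 71.71, so R_B^{AB} = 48.15 kN and R_A = 100 − 48.15 = 51.85 kN.
Span BC, ΣM about C: R_B^{BC}·9.5 = 130.9 + 71.71, so R_B^{BC} = 21.33 kN and R_C = 110 − 21.33 = 88.67 kN.
R_B = 48.15 + 21.33 = 69.48 kN.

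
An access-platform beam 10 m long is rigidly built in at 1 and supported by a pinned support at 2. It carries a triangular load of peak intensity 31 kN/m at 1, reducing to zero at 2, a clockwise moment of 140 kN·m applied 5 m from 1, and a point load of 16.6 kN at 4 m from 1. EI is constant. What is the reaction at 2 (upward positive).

Release the roller at 2. Primary structure: cantilever fixed at 1.
Primary-structure tip deflection at 2 by superposition:
  triangular load, peak 31 at the fixed end: w₀L⁴/(30EI) = 10333/EI
  clockwise couple 140 at a = 5: M₀a(2L − a)/(2EI) = 5250/EI
  point load 16.6 at a = 4: Pa²(3L − a)/(6EI) = 1151/EI
  δ_0 = 16734/EI
Tip deflection under a unit load at 2: L³/(3EI) = 333.3/EI.
The prop prevents deflection at 2: R_2 = δ_0/δ_{22} = 16734/333.3 = 50.2 kN.

R_2 = 50.2 kN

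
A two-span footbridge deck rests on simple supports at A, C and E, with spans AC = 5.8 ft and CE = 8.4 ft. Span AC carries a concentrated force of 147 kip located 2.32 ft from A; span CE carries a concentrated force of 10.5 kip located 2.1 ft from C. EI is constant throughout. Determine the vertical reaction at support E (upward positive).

Take M_C as the redundant. Released structure: two simple spans AC and CE with a hinge at C.
Rotations at C on the released spans (each span's end-slope, ×1/EI):
  span AC: point load 147 at a = 2.32: Pab(L + a)/(6LEI) = 276.9/EI
  span CE: point load 10.5 at a = 2.1: Pab(L + b)/(6LEI) = 40.52/EI
  relative rotation θ_0 = (276.9 + 40.52)/EI = 317.4/EI
A unit hogging moment at C produces rotation L₁/(3EI) + L₂/(3EI) = 4.733/EI.
Compatibility: M_C·(L₁+L₂)/(3EI) = θ_0, giving M_C = 67.07 kip·ft (hogging).
Span CE, ΣM about E: R_C^{CE}·8.4 = 66.15 + 67.07, so R_C^{CE} = 15.86 kip and R_E = 10.5 − 15.86 = -5.359 kip.

R_E = -5.359 kip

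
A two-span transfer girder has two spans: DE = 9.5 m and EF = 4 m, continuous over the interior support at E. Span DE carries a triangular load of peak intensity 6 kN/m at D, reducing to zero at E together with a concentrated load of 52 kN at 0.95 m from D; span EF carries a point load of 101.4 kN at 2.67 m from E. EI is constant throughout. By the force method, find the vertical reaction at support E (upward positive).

R_E = 68.74 kN

Take M_E as the redundant. Released structure: two simple spans DE and EF with a hinge at E.
Rotations at E on the released spans (each span's end-slope, ×1/EI):
  span DE: triangular load, peak 6: 7w₀L³/(360EI) = 100/EI
  span DE: point load 52 at a = 0.95: Pab(L + a)/(6LEI) = 77.43/EI
  span EF: point load 101.4 at a = 2.67: Pab(L + b)/(6LEI) = 79.97/EI
  relative rotation θ_0 = (177.5 + 79.97)/EI = 257.4/EI
A unit hogging moment at E produces rotation L₁/(3EI) + L₂/(3EI) = 4.5/EI.
Compatibility: M_E·(L₁+L₂)/(3EI) = θ_0, giving M_E = 57.21 kN·m (hogging).
Span DE, ΣM about D with M_E applied at E: R_E^{DE}·9.5 = 139.7 + 57.21, so R_E^{DE} = 20.72 kN and R_D = 80.5 − 20.72 = 59.78 kN.
Span EF, ΣM about F: R_E^{EF}·4 = 134.9 + 57.21, so R_E^{EF} = 48.02 kN and R_F = 101.4 − 48.02 = 53.38 kN.
R_E = 20.72 + 48.02 = 68.74 kN.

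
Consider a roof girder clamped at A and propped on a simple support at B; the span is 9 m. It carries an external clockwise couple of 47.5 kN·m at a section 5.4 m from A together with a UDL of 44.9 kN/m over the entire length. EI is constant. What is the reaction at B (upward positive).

R_B = 158.2 kN

Release the roller at B. Primary structure: cantilever fixed at A.
Free-end deflection of the primary structure under the applied loading (downward +):
  clockwise couple 47.5 at a = 5.4: M₀a(2L − a)/(2EI) = 1616/EI
  UDL 44.9: wL⁴/(8EI) = 36824/EI
  δ_0 = 38440/EI
Flexibility coefficient — unit upward force at B: δ_{BB} = L³/(3EI) = 243/EI.
The prop prevents deflection at B: R_B = δ_0/δ_{BB} = 38440/243 = 158.2 kN.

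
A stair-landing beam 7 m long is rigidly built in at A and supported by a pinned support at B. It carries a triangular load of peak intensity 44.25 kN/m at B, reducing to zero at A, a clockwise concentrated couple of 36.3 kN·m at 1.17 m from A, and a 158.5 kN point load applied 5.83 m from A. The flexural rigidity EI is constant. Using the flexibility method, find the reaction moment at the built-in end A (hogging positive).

Choose R_B as the redundant. The primary structure is the cantilever fixed at A.
Free-end deflection of the primary structure under the applied loading (downward +):
  triangular load, peak 44.25 at the free end: 11w₀L⁴/(120EI) = 9739/EI
  clockwise couple 36.3 at a = 1.17: M₀a(2L − a)/(2EI) = 272.5/EI
  point load 158.5 at a = 5.83: Pa²(3L − a)/(6EI) = 13621/EI
  δ_0 = 23632/EI
Tip deflection under a unit load at B: L³/(3EI) = 114.3/EI.
The prop prevents deflection at B: R_B = δ_0/δ_{BB} = 23632/114.3 = 206.7 kN.
Moment equilibrium about A: M_A = Σ(load moments about A) − R_B·L = 1683 − 206.7×7 = 236.2 kN·m.

M_A = 236.2 kN·m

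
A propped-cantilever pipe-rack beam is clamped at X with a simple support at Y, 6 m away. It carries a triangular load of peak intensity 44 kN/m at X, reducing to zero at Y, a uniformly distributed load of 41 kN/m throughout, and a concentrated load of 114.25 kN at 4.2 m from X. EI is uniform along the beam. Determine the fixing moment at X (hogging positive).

M_X = 383.7 kN·m

Remove the prop at Y; the released (primary) structure is a cantilever built in at X.
Free-end deflection of the primary structure under the applied loading (downward +):
  triangular load, peak 44 at the fixed end: w₀L⁴/(30EI) = 1901/EI
  UDL 41: wL⁴/(8EI) = 6642/EI
  point load 114.25 at a = 4.2: Pa²(3L − a)/(6EI) = 4635/EI
  δ_0 = 13178/EI
Tip deflection under a unit load at Y: L³/(3EI) = 72/EI.
Compatibility at Y: δ_0 − R_Y·δ_{YY} = 0, so R_Y = 13178/72 = 183 kN.
Moment equilibrium about X: M_X = Σ(load moments about X) − R_Y·L = 1482 − 183×6 = 383.7 kN·m.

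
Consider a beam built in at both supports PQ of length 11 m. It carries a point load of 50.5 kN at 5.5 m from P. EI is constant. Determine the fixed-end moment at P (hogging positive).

Take the two fixed-end moments M_P, M_Q as redundants; the released structure is the simple span PQ.
On the primary (simply-supported) span, the end slopes from the loading are:
  at P: point load 50.5 at a = 5.5: Pab(L + b)/(6LEI) = 381.9/EI
  at Q: point load 50.5 at a = 5.5: Pab(L + a)/(6LEI) = 381.9/EI
  θ_P0 = 381.9/EI,  θ_Q0 = 381.9/EI
Flexibility coefficients: a unit moment at one end gives L/(3EI) there and L/(6EI) at the far end, so f₁₁ = f₂₂ = 3.667/EI and f₁₂ = f₂₁ = 1.833/EI.
Compatibility — zero rotation at each built-in end:
  3.667 M_P + 1.833 M_Q = 381.9
  1.833 M_P + 3.667 M_Q = 381.9
Solving the pair gives M_P = 69.44 kN·m and M_Q = 69.44 kN·m (hogging).

M_P = 69.44 kN·m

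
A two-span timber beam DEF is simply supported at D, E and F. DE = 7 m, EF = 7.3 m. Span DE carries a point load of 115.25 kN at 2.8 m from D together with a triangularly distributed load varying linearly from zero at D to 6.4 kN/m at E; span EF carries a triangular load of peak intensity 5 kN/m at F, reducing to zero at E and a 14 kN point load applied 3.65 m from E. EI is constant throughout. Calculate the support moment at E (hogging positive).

Release continuity at E by inserting a hinge; the redundant is the internal moment M_E. The primary structure is two simply-supported spans DE and EF.
Discontinuity in slope at E on the released structure — sum the simple-span end rotations:
  span DE: point load 115.25 at a = 2.8: Pab(L + a)/(6LEI) = 316.2/EI
  span DE: triangular load, peak 6.4: w₀L³/(45EI) = 48.78/EI
  span EF: triangular load, peak 5: 7w₀L³/(360EI) = 37.82/EI
  span EF: point load 14 at a = 3.65: Pab(L + b)/(6LEI) = 46.63/EI
  relative rotation θ_0 = (365 + 84.45)/EI = 449.5/EI
A unit hogging moment at E produces rotation L₁/(3EI) + L₂/(3EI) = 4.767/EI.
Compatibility: M_E·(L₁+L₂)/(3EI) = θ_0, giving M_E = 94.3 kN·m (hogging).

M_E = 94.3 kN·m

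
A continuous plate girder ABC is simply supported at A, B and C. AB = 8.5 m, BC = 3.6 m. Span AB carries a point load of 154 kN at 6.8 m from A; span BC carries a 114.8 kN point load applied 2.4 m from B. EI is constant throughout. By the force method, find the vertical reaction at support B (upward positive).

Insert a hinge at B; M_B is the redundant, and each span becomes simply supported.
End slopes at the hinge B, treating each span as simply supported:
  span AB: point load 154 at a = 6.8: Pab(L + a)/(6LEI) = 534.1/EI
  span BC: point load 114.8 at a = 2.4: Pab(L + b)/(6LEI) = 73.47/EI
  relative rotation θ_0 = (534.1 + 73.47)/EI = 607.5/EI
A unit hogging moment at B produces rotation L₁/(3EI) + L₂/(3EI) = 4.033/EI.
Slope continuity at B: θ_0 = M_B·4.033/EI, so M_B = 607.5/4.033 = 150.6 kN·m (hogging).
Span AB, ΣM about A with M_B applied at B: R_B^{AB}·8.5 = 1047 + 150.6, so R_B^{AB} = 140.9 kN and R_A = 154 − 140.9 = 13.08 kN.
Span BC, ΣM about C: R_B^{BC}·3.6 = 137.8 + 150.6, so R_B^{BC} = 80.11 kN and R_C = 114.8 − 80.11 = 34.69 kN.
R_B = 140.9 + 80.11 = 221 kN.

R_B = 221 kN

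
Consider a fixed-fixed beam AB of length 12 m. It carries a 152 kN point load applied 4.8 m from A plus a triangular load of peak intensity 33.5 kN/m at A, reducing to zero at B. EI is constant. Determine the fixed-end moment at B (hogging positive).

M_B = 335.9 kN·m

Release both end moments; the primary structure is a simply-supported span AB with redundants M_A and M_B.
End rotations of the released simple span under the applied load (×1/EI):
  at A: point load 152 at a = 4.8: Pab(L + b)/(6LEI) = 1401/EI
  at B: point load 152 at a = 4.8: Pab(L + a)/(6LEI) = 1226/EI
  at A: triangular load, peak 33.5: w₀L³/(45EI) = 1286/EI
  at B: triangular load, peak 33.5: 7w₀L³/(360EI) = 1126/EI
  θ_A0 = 2687/EI,  θ_B0 = 2351/EI
Flexibility coefficients: a unit moment at one end gives L/(3EI) there and L/(6EI) at the far end, so f₁₁ = f₂₂ = 4/EI and f₁₂ = f₂₁ = 2/EI.
Compatibility — zero rotation at each built-in end:
  4 M_A + 2 M_B = 2687
  2 M_A + 4 M_B = 2351
Solving the pair gives M_A = 503.9 kN·m and M_B = 335.9 kN·m (hogging).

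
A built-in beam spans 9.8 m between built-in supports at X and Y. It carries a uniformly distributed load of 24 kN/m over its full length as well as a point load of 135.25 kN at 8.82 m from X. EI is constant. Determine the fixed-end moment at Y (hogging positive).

Release both end moments; the primary structure is a simply-supported span XY with redundants M_X and M_Y.
On the primary (simply-supported) span, the end slopes from the loading are:
  at X: UDL 24: wL³/(24EI) = 941.2/EI
  at Y: UDL 24: wL³/(24EI) = 941.2/EI
  at X: point load 135.25 at a = 8.82: Pab(L + b)/(6LEI) = 214.3/EI
  at Y: point load 135.25 at a = 8.82: Pab(L + a)/(6LEI) = 370.2/EI
  θ_X0 = 1156/EI,  θ_Y0 = 1311/EI
Flexibility coefficients: a unit moment at one end gives L/(3EI) there and L/(6EI) at the far end, so f₁₁ = f₂₂ = 3.267/EI and f₁₂ = f₂₁ = 1.633/EI.
Compatibility — zero rotation at each built-in end:
  3.267 M_X + 1.633 M_Y = 1156
  1.633 M_X + 3.267 M_Y = 1311
Solving the pair gives M_X = 204 kN·m and M_Y = 299.4 kN·m (hogging).

M_Y = 299.4 kN·m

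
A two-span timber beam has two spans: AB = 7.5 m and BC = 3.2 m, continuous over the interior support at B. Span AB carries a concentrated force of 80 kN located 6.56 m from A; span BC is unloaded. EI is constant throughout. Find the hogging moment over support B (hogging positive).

M_B = 43.21 kN·m

Insert a hinge at B; M_B is the redundant, and each span becomes simply supported.
End slopes at the hinge B, treating each span as simply supported:
  span AB: point load 80 at a = 6.56: Pab(L + a)/(6LEI) = 154.1/EI
  relative rotation θ_0 = (154.1 + 0)/EI = 154.1/EI
A unit hogging moment at B produces rotation L₁/(3EI) + L₂/(3EI) = 3.567/EI.
Compatibility: M_B·(L₁+L₂)/(3EI) = θ_0, giving M_B = 43.21 kN·m (hogging).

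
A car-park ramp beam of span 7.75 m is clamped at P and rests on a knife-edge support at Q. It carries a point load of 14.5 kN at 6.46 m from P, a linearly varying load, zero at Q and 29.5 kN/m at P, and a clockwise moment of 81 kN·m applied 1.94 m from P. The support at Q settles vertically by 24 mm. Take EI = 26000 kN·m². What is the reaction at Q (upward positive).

R_Q = 36.62 kN

Remove the prop at Q; the released (primary) structure is a cantilever built in at P.
Primary-structure tip deflection at Q by superposition:
  point load 14.5 at a = 6.46: Pa²(3L − a)/(6EI) = 1693/EI
  triangular load, peak 29.5 at the fixed end: w₀L⁴/(30EI) = 3547/EI
  clockwise couple 81 at a = 1.94: M₀a(2L − a)/(2EI) = 1065/EI
  δ_0 = 6306/EI
Flexibility coefficient — unit upward force at Q: δ_{QQ} = L³/(3EI) = 155.2/EI.
With EI = 26000 kN·m²: δ_0 = 0.24254 m and δ_{QQ} = 0.005968 m/kN.
Compatibility — the beam at Q must follow the support down by 0.024 m: δ_0 − R_Q·δ_{QQ} = 0.024, so R_Q = (0.24254 − 0.024)/0.005968 = 36.62 kN.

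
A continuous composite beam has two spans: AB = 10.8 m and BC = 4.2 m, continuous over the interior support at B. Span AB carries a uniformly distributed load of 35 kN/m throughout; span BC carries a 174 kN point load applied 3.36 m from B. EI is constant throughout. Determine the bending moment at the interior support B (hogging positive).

Release continuity at B by inserting a hinge; the redundant is the internal moment M_B. The primary structure is two simply-supported spans AB and BC.
Discontinuity in slope at B on the released structure — sum the simple-span end rotations:
  span AB: UDL 35: wL³/(24EI) = 1837/EI
  span BC: point load 174 at a = 3.36: Pab(L + b)/(6LEI) = 98.22/EI
  relative rotation θ_0 = (1837 + 98.22)/EI = 1935/EI
A unit hogging moment at B produces rotation L₁/(3EI) + L₂/(3EI) = 5/EI.
Slope continuity at B: θ_0 = M_B·5/EI, so M_B = 1935/5 = 387.1 kN·m (hogging).

M_B = 387.1 kN·m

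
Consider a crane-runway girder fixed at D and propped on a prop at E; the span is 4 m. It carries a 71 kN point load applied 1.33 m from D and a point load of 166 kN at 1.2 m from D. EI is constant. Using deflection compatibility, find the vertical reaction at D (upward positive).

R_D = 206.4 kN

Choose R_E as the redundant. The primary structure is the cantilever fixed at D.
Deflection at E on the released cantilever, summing each load's contribution:
  point load 71 at a = 1.33: Pa²(3L − a)/(6EI) = 223.3/EI
  point load 166 at a = 1.2: Pa²(3L − a)/(6EI) = 430.3/EI
  δ_0 = 653.6/EI
Flexibility coefficient — unit upward force at E: δ_{EE} = L³/(3EI) = 21.33/EI.
Compatibility at E: δ_0 − R_E·δ_{EE} = 0, so R_E = 653.6/21.33 = 30.64 kN.
Vertical equilibrium: R_D = ΣP − R_E = 237 − 30.64 = 206.4 kN.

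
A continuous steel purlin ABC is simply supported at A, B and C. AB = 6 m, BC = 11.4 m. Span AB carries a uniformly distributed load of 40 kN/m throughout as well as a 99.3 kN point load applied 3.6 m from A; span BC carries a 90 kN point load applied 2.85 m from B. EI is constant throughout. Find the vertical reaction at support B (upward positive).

Insert a hinge at B; M_B is the redundant, and each span becomes simply supported.
End slopes at the hinge B, treating each span as simply supported:
  span AB: UDL 40: wL³/(24EI) = 360/EI
  span AB: point load 99.3 at a = 3.6: Pab(L + a)/(6LEI) = 228.8/EI
  span BC: point load 90 at a = 2.85: Pab(L + b)/(6LEI) = 639.6/EI
  relative rotation θ_0 = (588.8 + 639.6)/EI = 1228/EI
A unit hogging moment at B produces rotation L₁/(3EI) + L₂/(3EI) = 5.8/EI.
Slope continuity at B: θ_0 = M_B·5.8/EI, so M_B = 1228/5.8 = 211.8 kN·m (hogging).
Span AB, ΣM about A with M_B applied at B: R_B^{AB}·6 = 1077 + 211.8, so R_B^{AB} = 214.9 kN and R_A = 339.3 − 214.9 = 124.4 kN.
Span BC, ΣM about C: R_B^{BC}·11.4 = 769.5 + 211.8, so R_B^{BC} = 86.08 kN and R_C = 90 − 86.08 = 3.921 kN.
R_B = 214.9 + 86.08 = 301 kN.

R_B = 301 kN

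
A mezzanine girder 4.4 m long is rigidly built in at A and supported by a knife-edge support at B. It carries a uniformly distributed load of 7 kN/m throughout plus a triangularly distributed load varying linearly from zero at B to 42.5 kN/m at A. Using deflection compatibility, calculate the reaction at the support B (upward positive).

Choose R_B as the redundant. The primary structure is the cantilever fixed at A.
Free-end deflection of the primary structure under the applied loading (downward +):
  UDL 7: wL⁴/(8EI) = 328/EI
  triangular load, peak 42.5 at the fixed end: w₀L⁴/(30EI) = 531/EI
  δ_0 = 858.9/EI
Tip deflection under a unit load at B: L³/(3EI) = 28.39/EI.
The prop prevents deflection at B: R_B = δ_0/δ_{BB} = 858.9/28.39 = 30.25 kN.

R_B = 30.25 kN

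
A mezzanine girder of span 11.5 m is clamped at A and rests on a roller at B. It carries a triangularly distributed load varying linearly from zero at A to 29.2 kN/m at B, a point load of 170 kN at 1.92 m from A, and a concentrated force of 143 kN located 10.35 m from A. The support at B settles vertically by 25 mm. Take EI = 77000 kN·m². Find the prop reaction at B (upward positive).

Choose R_B as the redundant. The primary structure is the cantilever fixed at A.
Deflection at B on the released cantilever, summing each load's contribution:
  triangular load, peak 29.2 at the free end: 11w₀L⁴/(120EI) = 46815/EI
  point load 170 at a = 1.92: Pa²(3L − a)/(6EI) = 3403/EI
  point load 143 at a = 10.35: Pa²(3L − a)/(6EI) = 61657/EI
  δ_0 = 111875/EI
Flexibility coefficient — unit upward force at B: δ_{BB} = L³/(3EI) = 507/EI.
With EI = 77000 kN·m²: δ_0 = 1.4529 m and δ_{BB} = 0.006584 m/kN.
Compatibility — the beam at B must follow the support down by 0.025 m: δ_0 − R_B·δ_{BB} = 0.025, so R_B = (1.4529 − 0.025)/0.006584 = 216.9 kN.

R_B = 216.9 kN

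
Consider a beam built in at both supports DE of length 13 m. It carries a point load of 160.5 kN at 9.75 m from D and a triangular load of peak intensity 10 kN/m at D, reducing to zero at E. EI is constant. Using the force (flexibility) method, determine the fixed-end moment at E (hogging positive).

M_E = 349.7 kN·m

Release both end moments; the primary structure is a simply-supported span DE with redundants M_D and M_E.
End rotations of the released simple span under the applied load (×1/EI):
  at D: point load 160.5 at a = 9.75: Pab(L + b)/(6LEI) = 1060/EI
  at E: point load 160.5 at a = 9.75: Pab(L + a)/(6LEI) = 1483/EI
  at D: triangular load, peak 10: w₀L³/(45EI) = 488.2/EI
  at E: triangular load, peak 10: 7w₀L³/(360EI) = 427.2/EI
  θ_D0 = 1548/EI,  θ_E0 = 1911/EI
Flexibility coefficients: a unit moment at one end gives L/(3EI) there and L/(6EI) at the far end, so f₁₁ = f₂₂ = 4.333/EI and f₁₂ = f₂₁ = 2.167/EI.
Compatibility — zero rotation at each built-in end:
  4.333 M_D + 2.167 M_E = 1548
  2.167 M_D + 4.333 M_E = 1911
Solving the pair gives M_D = 182.3 kN·m and M_E = 349.7 kN·m (hogging).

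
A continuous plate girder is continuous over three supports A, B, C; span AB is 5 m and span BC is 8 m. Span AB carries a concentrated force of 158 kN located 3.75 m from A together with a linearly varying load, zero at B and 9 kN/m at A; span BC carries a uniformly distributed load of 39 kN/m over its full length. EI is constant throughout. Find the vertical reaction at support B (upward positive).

Take M_B as the redundant. Released structure: two simple spans AB and BC with a hinge at B.
End slopes at the hinge B, treating each span as simply supported:
  span AB: point load 158 at a = 3.75: Pab(L + a)/(6LEI) = 216/EI
  span AB: triangular load, peak 9: 7w₀L³/(360EI) = 21.88/EI
  span BC: UDL 39: wL³/(24EI) = 832/EI
  relative rotation θ_0 = (237.9 + 832)/EI = 1070/EI
A unit hogging moment at B produces rotation L₁/(3EI) + L₂/(3EI) = 4.333/EI.
Compatibility: M_B·(L₁+L₂)/(3EI) = θ_0, giving M_B = 246.9 kN·m (hogging).
Span AB, ΣM about A with M_B applied at B: R_B^{AB}·5 = 630 + 246.9, so R_B^{AB} = 175.4 kN and R_A = 180.5 − 175.4 = 5.12 kN.
Span BC, ΣM about C: R_B^{BC}·8 = 1248 + 246.9, so R_B^{BC} = 186.9 kN and R_C = 312 − 186.9 = 125.1 kN.
R_B = 175.4 + 186.9 = 362.2 kN.

R_B = 362.2 kN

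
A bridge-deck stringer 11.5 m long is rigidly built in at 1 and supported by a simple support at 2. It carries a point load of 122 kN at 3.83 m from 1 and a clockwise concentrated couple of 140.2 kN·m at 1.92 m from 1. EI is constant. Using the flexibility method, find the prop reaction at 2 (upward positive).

Remove the prop at 2; the released (primary) structure is a cantilever built in at 1.
Free-end deflection of the primary structure under the applied loading (downward +):
  point load 122 at a = 3.83: Pa²(3L − a)/(6EI) = 9148/EI
  clockwise couple 140.2 at a = 1.92: M₀a(2L − a)/(2EI) = 2837/EI
  δ_0 = 11985/EI
Flexibility coefficient — unit upward force at 2: δ_{22} = L³/(3EI) = 507/EI.
The prop prevents deflection at 2: R_2 = δ_0/δ_{22} = 11985/507 = 23.64 kN.

R_2 = 23.64 kN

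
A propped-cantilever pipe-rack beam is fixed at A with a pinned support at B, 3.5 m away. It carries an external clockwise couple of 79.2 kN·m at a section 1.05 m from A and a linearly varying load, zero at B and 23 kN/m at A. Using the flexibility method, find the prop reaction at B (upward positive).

R_B = 25.36 kN

Release the roller at B. Primary structure: cantilever fixed at A.
Primary-structure tip deflection at B by superposition:
  clockwise couple 79.2 at a = 1.05: M₀a(2L − a)/(2EI) = 247.4/EI
  triangular load, peak 23 at the fixed end: w₀L⁴/(30EI) = 115/EI
  δ_0 = 362.4/EI
Tip deflection under a unit load at B: L³/(3EI) = 14.29/EI.
The prop prevents deflection at B: R_B = δ_0/δ_{BB} = 362.4/14.29 = 25.36 kN.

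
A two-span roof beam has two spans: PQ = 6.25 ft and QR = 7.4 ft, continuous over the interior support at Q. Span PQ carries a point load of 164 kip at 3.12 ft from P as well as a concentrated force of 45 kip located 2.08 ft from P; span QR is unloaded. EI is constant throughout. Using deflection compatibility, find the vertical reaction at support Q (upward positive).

R_Q = 128.4 kip

Take M_Q as the redundant. Released structure: two simple spans PQ and QR with a hinge at Q.
Rotations at Q on the released spans (each span's end-slope, ×1/EI):
  span PQ: point load 164 at a = 3.12: Pab(L + a)/(6LEI) = 400.2/EI
  span PQ: point load 45 at a = 2.08: Pab(L + a)/(6LEI) = 86.7/EI
  relative rotation θ_0 = (486.9 + 0)/EI = 486.9/EI
A unit hogging moment at Q produces rotation L₁/(3EI) + L₂/(3EI) = 4.55/EI.
Slope continuity at Q: θ_0 = M_Q·4.55/EI, so M_Q = 486.9/4.55 = 107 kip·ft (hogging).
Span PQ, ΣM about P with M_Q applied at Q: R_Q^{PQ}·6.25 = 605.3 + 107, so R_Q^{PQ} = 114 kip and R_P = 209 − 114 = 95.03 kip.
Span QR, ΣM about R: R_Q^{QR}·7.4 = 0 + 107, so R_Q^{QR} = 14.46 kip and R_R = 0 − 14.46 = -14.46 kip.
R_Q = 114 + 14.46 = 128.4 kip.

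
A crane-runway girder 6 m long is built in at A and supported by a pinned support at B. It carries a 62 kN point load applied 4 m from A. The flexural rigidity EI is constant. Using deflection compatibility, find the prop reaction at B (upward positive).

R_B = 32.15 kN

Take the reaction at B as the redundant and release it; the primary structure is a cantilever fixed at A.
Free-end deflection of the primary structure under the applied loading (downward +):
  point load 62 at a = 4: Pa²(3L − a)/(6EI) = 2315/EI
Tip deflection under a unit load at B: L³/(3EI) = 72/EI.
The prop prevents deflection at B: R_B = δ_0/δ_{BB} = 2315/72 = 32.15 kN.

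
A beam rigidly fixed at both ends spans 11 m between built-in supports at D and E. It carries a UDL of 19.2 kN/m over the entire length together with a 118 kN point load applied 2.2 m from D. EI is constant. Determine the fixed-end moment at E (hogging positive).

M_E = 235.1 kN·m

Take the two fixed-end moments M_D, M_E as redundants; the released structure is the simple span DE.
Simple-span end rotations at D and E under the given loads:
  at D: UDL 19.2: wL³/(24EI) = 1065/EI
  at E: UDL 19.2: wL³/(24EI) = 1065/EI
  at D: point load 118 at a = 2.2: Pab(L + b)/(6LEI) = 685.3/EI
  at E: point load 118 at a = 2.2: Pab(L + a)/(6LEI) = 456.9/EI
  θ_D0 = 1750/EI,  θ_E0 = 1522/EI
Flexibility coefficients: a unit moment at one end gives L/(3EI) there and L/(6EI) at the far end, so f₁₁ = f₂₂ = 3.667/EI and f₁₂ = f₂₁ = 1.833/EI.
Compatibility — zero rotation at each built-in end:
  3.667 M_D + 1.833 M_E = 1750
  1.833 M_D + 3.667 M_E = 1522
Solving the pair gives M_D = 359.7 kN·m and M_E = 235.1 kN·m (hogging).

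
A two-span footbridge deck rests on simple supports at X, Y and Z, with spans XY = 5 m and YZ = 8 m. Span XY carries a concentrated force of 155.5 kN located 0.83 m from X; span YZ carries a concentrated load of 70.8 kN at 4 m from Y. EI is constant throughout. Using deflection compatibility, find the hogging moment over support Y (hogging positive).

Release continuity at Y by inserting a hinge; the redundant is the internal moment M_Y. The primary structure is two simply-supported spans XY and YZ.
Discontinuity in slope at Y on the released structure — sum the simple-span end rotations:
  span XY: point load 155.5 at a = 0.83: Pab(L + a)/(6LEI) = 104.6/EI
  span YZ: point load 70.8 at a = 4: Pab(L + b)/(6LEI) = 283.2/EI
  relative rotation θ_0 = (104.6 + 283.2)/EI = 387.8/EI
A unit hogging moment at Y produces rotation L₁/(3EI) + L₂/(3EI) = 4.333/EI.
Compatibility: M_Y·(L₁+L₂)/(3EI) = θ_0, giving M_Y = 89.49 kN·m (hogging).

M_Y = 89.49 kN·m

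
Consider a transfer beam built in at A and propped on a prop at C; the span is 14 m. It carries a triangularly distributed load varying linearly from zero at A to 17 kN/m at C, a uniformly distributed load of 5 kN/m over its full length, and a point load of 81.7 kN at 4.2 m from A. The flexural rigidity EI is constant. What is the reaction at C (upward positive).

R_C = 101.6 kN

Remove the prop at C; the released (primary) structure is a cantilever built in at A.
Primary-structure tip deflection at C by superposition:
  triangular load, peak 17 at the free end: 11w₀L⁴/(120EI) = 59865/EI
  UDL 5: wL⁴/(8EI) = 24010/EI
  point load 81.7 at a = 4.2: Pa²(3L − a)/(6EI) = 9079/EI
  δ_0 = 92954/EI
Tip deflection under a unit load at C: L³/(3EI) = 914.7/EI.
The prop prevents deflection at C: R_C = δ_0/δ_{CC} = 92954/914.7 = 101.6 kN.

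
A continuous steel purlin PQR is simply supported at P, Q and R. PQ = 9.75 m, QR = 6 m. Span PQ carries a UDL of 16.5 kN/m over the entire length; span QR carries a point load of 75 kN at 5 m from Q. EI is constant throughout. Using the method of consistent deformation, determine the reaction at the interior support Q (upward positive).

R_Q = 129.4 kN

Insert a hinge at Q; M_Q is the redundant, and each span becomes simply supported.
End slopes at the hinge Q, treating each span as simply supported:
  span PQ: UDL 16.5: wL³/(24EI) = 637.2/EI
  span QR: point load 75 at a = 5: Pab(L + b)/(6LEI) = 72.92/EI
  relative rotation θ_0 = (637.2 + 72.92)/EI = 710.1/EI
A unit hogging moment at Q produces rotation L₁/(3EI) + L₂/(3EI) = 5.25/EI.
Compatibility: M_Q·(L₁+L₂)/(3EI) = θ_0, giving M_Q = 135.3 kN·m (hogging).
Span PQ, ΣM about P with M_Q applied at Q: R_Q^{PQ}·9.75 = 784.3 + 135.3, so R_Q^{PQ} = 94.31 kN and R_P = 160.9 − 94.31 = 66.56 kN.
Span QR, ΣM about R: R_Q^{QR}·6 = 75 + 135.3, so R_Q^{QR} = 35.04 kN and R_R = 75 − 35.04 = 39.96 kN.
R_Q = 94.31 + 35.04 = 129.4 kN.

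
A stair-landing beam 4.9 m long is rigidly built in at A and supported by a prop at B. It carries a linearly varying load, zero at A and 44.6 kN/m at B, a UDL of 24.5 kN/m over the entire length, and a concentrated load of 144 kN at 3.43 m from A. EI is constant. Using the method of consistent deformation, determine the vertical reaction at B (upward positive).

R_B = 186.3 kN

Release the roller at B. Primary structure: cantilever fixed at A.
Free-end deflection of the primary structure under the applied loading (downward +):
  triangular load, peak 44.6 at the free end: 11w₀L⁴/(120EI) = 2357/EI
  UDL 24.5: wL⁴/(8EI) = 1765/EI
  point load 144 at a = 3.43: Pa²(3L − a)/(6EI) = 3182/EI
  δ_0 = 7304/EI
Tip deflection under a unit load at B: L³/(3EI) = 39.22/EI.
Compatibility at B: δ_0 − R_B·δ_{BB} = 0, so R_B = 7304/39.22 = 186.3 kN.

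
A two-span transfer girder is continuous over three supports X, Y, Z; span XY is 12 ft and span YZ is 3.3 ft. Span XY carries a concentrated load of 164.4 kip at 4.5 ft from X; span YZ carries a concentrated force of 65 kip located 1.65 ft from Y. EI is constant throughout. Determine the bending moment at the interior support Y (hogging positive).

M_Y = 258 kip·ft

Take M_Y as the redundant. Released structure: two simple spans XY and YZ with a hinge at Y.
End slopes at the hinge Y, treating each span as simply supported:
  span XY: point load 164.4 at a = 4.5: Pab(L + a)/(6LEI) = 1272/EI
  span YZ: point load 65 at a = 1.65: Pab(L + b)/(6LEI) = 44.24/EI
  relative rotation θ_0 = (1272 + 44.24)/EI = 1316/EI
A unit hogging moment at Y produces rotation L₁/(3EI) + L₂/(3EI) = 5.1/EI.
Compatibility: M_Y·(L₁+L₂)/(3EI) = θ_0, giving M_Y = 258 kip·ft (hogging).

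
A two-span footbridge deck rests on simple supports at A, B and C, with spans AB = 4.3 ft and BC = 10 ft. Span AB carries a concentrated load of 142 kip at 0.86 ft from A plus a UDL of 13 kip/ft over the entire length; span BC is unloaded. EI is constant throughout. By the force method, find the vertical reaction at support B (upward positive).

R_B = 65.22 kip

Take M_B as the redundant. Released structure: two simple spans AB and BC with a hinge at B.
Discontinuity in slope at B on the released structure — sum the simple-span end rotations:
  span AB: point load 142 at a = 0.86: Pab(L + a)/(6LEI) = 84.02/EI
  span AB: UDL 13: wL³/(24EI) = 43.07/EI
  relative rotation θ_0 = (127.1 + 0)/EI = 127.1/EI
A unit hogging moment at B produces rotation L₁/(3EI) + L₂/(3EI) = 4.767/EI.
Slope continuity at B: θ_0 = M_B·4.767/EI, so M_B = 127.1/4.767 = 26.66 kip·ft (hogging).
Span AB, ΣM about A with M_B applied at B: R_B^{AB}·4.3 = 242.3 + 26.66, so R_B^{AB} = 62.55 kip and R_A = 197.9 − 62.55 = 135.3 kip.
Span BC, ΣM about C: R_B^{BC}·10 = 0 + 26.66, so R_B^{BC} = 2.666 kip and R_C = 0 − 2.666 = -2.666 kip.
R_B = 62.55 + 2.666 = 65.22 kip.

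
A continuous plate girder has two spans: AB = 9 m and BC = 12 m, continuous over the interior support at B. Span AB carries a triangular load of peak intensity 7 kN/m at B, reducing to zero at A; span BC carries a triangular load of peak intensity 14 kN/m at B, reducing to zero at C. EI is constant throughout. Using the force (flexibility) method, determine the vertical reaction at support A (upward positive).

Release continuity at B by inserting a hinge; the redundant is the internal moment M_B. The primary structure is two simply-supported spans AB and BC.
End slopes at the hinge B, treating each span as simply supported:
  span AB: triangular load, peak 7: w₀L³/(45EI) = 113.4/EI
  span BC: triangular load, peak 14: w₀L³/(45EI) = 537.6/EI
  relative rotation θ_0 = (113.4 + 537.6)/EI = 651/EI
A unit hogging moment at B produces rotation L₁/(3EI) + L₂/(3EI) = 7/EI.
Compatibility: M_B·(L₁+L₂)/(3EI) = θ_0, giving M_B = 93 kN·m (hogging).
Span AB, ΣM about A with M_B applied at B: R_B^{AB}·9 = 189 + 93, so R_B^{AB} = 31.33 kN and R_A = 31.5 − 31.33 = 0.1667 kN.

R_A = 0.1667 kN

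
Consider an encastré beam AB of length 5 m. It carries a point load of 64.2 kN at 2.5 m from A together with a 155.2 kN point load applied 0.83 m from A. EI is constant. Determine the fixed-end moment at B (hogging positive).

M_B = 57.96 kN·m

Take the two fixed-end moments M_A, M_B as redundants; the released structure is the simple span AB.
Simple-span end rotations at A and B under the given loads:
  at A: point load 64.2 at a = 2.5: Pab(L + b)/(6LEI) = 100.3/EI
  at B: point load 64.2 at a = 2.5: Pab(L + a)/(6LEI) = 100.3/EI
  at A: point load 155.2 at a = 0.83: Pab(L + b)/(6LEI) = 164.2/EI
  at B: point load 155.2 at a = 0.83: Pab(L + a)/(6LEI) = 104.4/EI
  θ_A0 = 264.5/EI,  θ_B0 = 204.7/EI
Flexibility coefficients: a unit moment at one end gives L/(3EI) there and L/(6EI) at the far end, so f₁₁ = f₂₂ = 1.667/EI and f₁₂ = f₂₁ = 0.8333/EI.
Compatibility — zero rotation at each built-in end:
  1.667 M_A + 0.8333 M_B = 264.5
  0.8333 M_A + 1.667 M_B = 204.7
Solving the pair gives M_A = 129.7 kN·m and M_B = 57.96 kN·m (hogging).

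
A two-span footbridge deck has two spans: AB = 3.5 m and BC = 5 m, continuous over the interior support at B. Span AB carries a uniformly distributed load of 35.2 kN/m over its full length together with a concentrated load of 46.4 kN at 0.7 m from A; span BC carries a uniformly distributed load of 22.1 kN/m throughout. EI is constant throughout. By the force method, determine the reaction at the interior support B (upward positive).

R_B = 159.8 kN

Insert a hinge at B; M_B is the redundant, and each span becomes simply supported.
Rotations at B on the released spans (each span's end-slope, ×1/EI):
  span AB: UDL 35.2: wL³/(24EI) = 62.88/EI
  span AB: point load 46.4 at a = 0.7: Pab(L + a)/(6LEI) = 18.19/EI
  span BC: UDL 22.1: wL³/(24EI) = 115.1/EI
  relative rotation θ_0 = (81.07 + 115.1)/EI = 196.2/EI
A unit hogging moment at B produces rotation L₁/(3EI) + L₂/(3EI) = 2.833/EI.
Slope continuity at B: θ_0 = M_B·2.833/EI, so M_B = 196.2/2.833 = 69.24 kN·m (hogging).
Span AB, ΣM about A with M_B applied at B: R_B^{AB}·3.5 = 248.1 + 69.24, so R_B^{AB} = 90.66 kN and R_A = 169.6 − 90.66 = 78.94 kN.
Span BC, ΣM about C: R_B^{BC}·5 = 276.2 + 69.24, so R_B^{BC} = 69.1 kN and R_C = 110.5 − 69.1 = 41.4 kN.
R_B = 90.66 + 69.1 = 159.8 kN.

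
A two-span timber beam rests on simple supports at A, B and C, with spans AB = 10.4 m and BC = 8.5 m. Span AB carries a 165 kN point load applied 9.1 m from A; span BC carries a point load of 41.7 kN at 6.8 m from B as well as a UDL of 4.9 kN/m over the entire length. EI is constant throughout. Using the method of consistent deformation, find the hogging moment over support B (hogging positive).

Take M_B as the redundant. Released structure: two simple spans AB and BC with a hinge at B.
Discontinuity in slope at B on the released structure — sum the simple-span end rotations:
  span AB: point load 165 at a = 9.1: Pab(L + a)/(6LEI) = 610/EI
  span BC: point load 41.7 at a = 6.8: Pab(L + b)/(6LEI) = 96.41/EI
  span BC: UDL 4.9: wL³/(24EI) = 125.4/EI
  relative rotation θ_0 = (610 + 221.8)/EI = 831.8/EI
A unit hogging moment at B produces rotation L₁/(3EI) + L₂/(3EI) = 6.3/EI.
Compatibility: M_B·(L₁+L₂)/(3EI) = θ_0, giving M_B = 132 kN·m (hogging).

M_B = 132 kN·m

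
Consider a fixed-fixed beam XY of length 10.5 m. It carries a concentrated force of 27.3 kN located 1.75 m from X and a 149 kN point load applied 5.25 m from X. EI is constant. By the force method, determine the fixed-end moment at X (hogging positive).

Take the two fixed-end moments M_X, M_Y as redundants; the released structure is the simple span XY.
On the primary (simply-supported) span, the end slopes from the loading are:
  at X: point load 27.3 at a = 1.75: Pab(L + b)/(6LEI) = 127.7/EI
  at Y: point load 27.3 at a = 1.75: Pab(L + a)/(6LEI) = 81.28/EI
  at X: point load 149 at a = 5.25: Pab(L + b)/(6LEI) = 1027/EI
  at Y: point load 149 at a = 5.25: Pab(L + a)/(6LEI) = 1027/EI
  θ_X0 = 1154/EI,  θ_Y0 = 1108/EI
Flexibility coefficients: a unit moment at one end gives L/(3EI) there and L/(6EI) at the far end, so f₁₁ = f₂₂ = 3.5/EI and f₁₂ = f₂₁ = 1.75/EI.
Compatibility — zero rotation at each built-in end:
  3.5 M_X + 1.75 M_Y = 1154
  1.75 M_X + 3.5 M_Y = 1108
Solving the pair gives M_X = 228.7 kN·m and M_Y = 202.2 kN·m (hogging).

M_X = 228.7 kN·m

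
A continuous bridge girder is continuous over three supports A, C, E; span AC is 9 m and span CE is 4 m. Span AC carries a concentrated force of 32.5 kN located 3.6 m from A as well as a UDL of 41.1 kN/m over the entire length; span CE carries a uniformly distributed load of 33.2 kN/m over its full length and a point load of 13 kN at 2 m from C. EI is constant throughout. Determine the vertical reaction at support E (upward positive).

R_E = -13.49 kN

Release continuity at C by inserting a hinge; the redundant is the internal moment M_C. The primary structure is two simply-supported spans AC and CE.
End slopes at the hinge C, treating each span as simply supported:
  span AC: point load 32.5 at a = 3.6: Pab(L + a)/(6LEI) = 147.4/EI
  span AC: UDL 41.1: wL³/(24EI) = 1248/EI
  span CE: UDL 33.2: wL³/(24EI) = 88.53/EI
  span CE: point load 13 at a = 2: Pab(L + b)/(6LEI) = 13/EI
  relative rotation θ_0 = (1396 + 101.5)/EI = 1497/EI
A unit hogging moment at C produces rotation L₁/(3EI) + L₂/(3EI) = 4.333/EI.
Slope continuity at C: θ_0 = M_C·4.333/EI, so M_C = 1497/4.333 = 345.5 kN·m (hogging).
Span CE, ΣM about E: R_C^{CE}·4 = 291.6 + 345.5, so R_C^{CE} = 159.3 kN and R_E = 145.8 − 159.3 = -13.49 kN.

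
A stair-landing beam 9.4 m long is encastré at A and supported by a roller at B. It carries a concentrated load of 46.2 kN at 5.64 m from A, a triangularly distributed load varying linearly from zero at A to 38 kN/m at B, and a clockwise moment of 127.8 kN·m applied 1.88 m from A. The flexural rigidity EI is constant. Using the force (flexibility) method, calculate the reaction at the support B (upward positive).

Take the reaction at B as the redundant and release it; the primary structure is a cantilever fixed at A.
Deflection at B on the released cantilever, summing each load's contribution:
  point load 46.2 at a = 5.64: Pa²(3L − a)/(6EI) = 5526/EI
  triangular load, peak 38 at the free end: 11w₀L⁴/(120EI) = 27196/EI
  clockwise couple 127.8 at a = 1.88: M₀a(2L − a)/(2EI) = 2033/EI
  δ_0 = 34754/EI
Flexibility coefficient — unit upward force at B: δ_{BB} = L³/(3EI) = 276.9/EI.
The prop prevents deflection at B: R_B = δ_0/δ_{BB} = 34754/276.9 = 125.5 kN.

R_B = 125.5 kN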